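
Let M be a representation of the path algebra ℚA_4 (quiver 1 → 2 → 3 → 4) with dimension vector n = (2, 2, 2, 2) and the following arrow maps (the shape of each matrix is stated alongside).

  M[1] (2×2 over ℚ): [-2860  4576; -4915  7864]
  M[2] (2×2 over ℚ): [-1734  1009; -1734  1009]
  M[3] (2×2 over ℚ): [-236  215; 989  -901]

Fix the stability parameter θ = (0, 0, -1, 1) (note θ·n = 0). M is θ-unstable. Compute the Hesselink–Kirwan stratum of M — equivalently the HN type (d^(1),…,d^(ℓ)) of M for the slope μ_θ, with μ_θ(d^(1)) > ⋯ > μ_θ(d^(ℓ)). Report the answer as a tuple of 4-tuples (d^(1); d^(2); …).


Interval decomposition of M: I[1,1], I[1,4], I[2,2], I[3,4].
HN type (ℓ=4): μ^(1)=1; μ^(2)=0; μ^(3)=-1/3; μ^(4)=-1

((0, 0, 0, 2); (1, 1, 0, 0); (1, 1, 1, 0); (0, 0, 1, 0))


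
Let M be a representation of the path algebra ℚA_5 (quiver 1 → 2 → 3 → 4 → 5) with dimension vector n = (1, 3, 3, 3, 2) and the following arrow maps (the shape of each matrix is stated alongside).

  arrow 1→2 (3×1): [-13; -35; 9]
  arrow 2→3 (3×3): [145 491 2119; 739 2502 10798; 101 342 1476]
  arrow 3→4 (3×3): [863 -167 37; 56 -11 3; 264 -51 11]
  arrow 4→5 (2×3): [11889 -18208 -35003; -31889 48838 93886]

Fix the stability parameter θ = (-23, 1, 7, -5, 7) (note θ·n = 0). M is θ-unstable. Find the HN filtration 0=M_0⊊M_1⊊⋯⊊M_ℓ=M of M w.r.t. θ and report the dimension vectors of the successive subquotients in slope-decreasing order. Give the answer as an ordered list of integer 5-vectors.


Via rank(M_{q-1}∘⋯∘M_p): M ≅ I[1,5], I[2,3], I[2,5], I[4,4].
μ_θ-semistable layers: μ^(1)=7; μ^(2)=1; μ^(3)=-5; μ^(4)=-23

((0, 0, 1, 0, 2); (0, 3, 2, 2, 0); (0, 0, 0, 1, 0); (1, 0, 0, 0, 0))


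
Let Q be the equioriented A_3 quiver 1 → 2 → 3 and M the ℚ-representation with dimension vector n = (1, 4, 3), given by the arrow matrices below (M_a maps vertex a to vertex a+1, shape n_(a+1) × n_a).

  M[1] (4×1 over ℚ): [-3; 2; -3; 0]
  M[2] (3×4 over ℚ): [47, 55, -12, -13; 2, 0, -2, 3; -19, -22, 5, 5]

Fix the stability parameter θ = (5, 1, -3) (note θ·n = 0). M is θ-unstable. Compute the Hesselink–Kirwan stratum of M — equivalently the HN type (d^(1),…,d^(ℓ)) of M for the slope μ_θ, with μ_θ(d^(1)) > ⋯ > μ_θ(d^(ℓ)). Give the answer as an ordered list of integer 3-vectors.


Via rank(M_{q-1}∘⋯∘M_p): M ≅ I[1,3], I[2,2], I[2,3]^2.
μ_θ-semistable layers: μ^(1)=1; μ^(2)=-1

((1, 2, 1); (0, 2, 2))


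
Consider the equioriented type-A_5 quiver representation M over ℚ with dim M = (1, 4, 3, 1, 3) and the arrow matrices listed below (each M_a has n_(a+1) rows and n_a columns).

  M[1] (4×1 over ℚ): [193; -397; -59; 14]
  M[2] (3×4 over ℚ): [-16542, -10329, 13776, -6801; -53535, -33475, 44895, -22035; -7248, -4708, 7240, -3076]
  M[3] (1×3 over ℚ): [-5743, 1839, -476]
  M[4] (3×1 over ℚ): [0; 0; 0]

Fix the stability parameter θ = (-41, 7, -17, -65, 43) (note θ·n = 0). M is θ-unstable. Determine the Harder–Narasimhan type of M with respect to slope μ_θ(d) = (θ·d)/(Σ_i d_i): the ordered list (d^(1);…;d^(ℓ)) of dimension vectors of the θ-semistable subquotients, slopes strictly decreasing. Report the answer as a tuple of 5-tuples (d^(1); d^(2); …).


Barcode: M ≅ I[1,3], I[2,2]^2, I[2,4], I[3,3], I[5,5]^3. HN layers by μ_θ (6 steps, strictly decreasing):
  μ^(1)=43; μ^(2)=7; μ^(3)=-5; μ^(4)=-17; μ^(5)=-25; μ^(6)=-41

((0, 0, 0, 0, 3); (0, 2, 0, 0, 0); (0, 1, 1, 0, 0); (0, 0, 1, 0, 0); (0, 1, 1, 1, 0); (1, 0, 0, 0, 0))


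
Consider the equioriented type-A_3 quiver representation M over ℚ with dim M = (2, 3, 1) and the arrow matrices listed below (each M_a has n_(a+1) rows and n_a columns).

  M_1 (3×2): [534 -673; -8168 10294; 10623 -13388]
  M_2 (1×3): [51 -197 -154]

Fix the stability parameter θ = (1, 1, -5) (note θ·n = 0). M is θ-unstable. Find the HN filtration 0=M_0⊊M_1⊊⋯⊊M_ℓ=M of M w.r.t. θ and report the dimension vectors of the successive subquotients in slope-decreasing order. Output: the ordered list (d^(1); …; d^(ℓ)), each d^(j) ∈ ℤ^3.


Barcode: M ≅ I[1,2], I[1,3], I[2,2]. HN layers by μ_θ (2 steps, strictly decreasing):
  μ^(1)=1; μ^(2)=-1

((1, 2, 0); (1, 1, 1))


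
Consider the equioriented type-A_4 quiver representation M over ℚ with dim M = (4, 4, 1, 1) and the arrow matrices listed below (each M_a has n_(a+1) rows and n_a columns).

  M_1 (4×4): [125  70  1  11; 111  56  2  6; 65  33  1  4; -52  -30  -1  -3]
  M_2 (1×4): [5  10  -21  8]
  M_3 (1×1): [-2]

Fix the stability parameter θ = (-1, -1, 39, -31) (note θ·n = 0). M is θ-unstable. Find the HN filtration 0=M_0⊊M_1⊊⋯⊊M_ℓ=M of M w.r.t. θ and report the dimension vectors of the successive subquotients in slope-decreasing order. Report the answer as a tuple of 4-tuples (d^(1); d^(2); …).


Barcode: M ≅ I[1,2]^3, I[1,4]. HN layers by μ_θ (2 steps, strictly decreasing):
  μ^(1)=4; μ^(2)=-1

((0, 0, 1, 1); (4, 4, 0, 0))


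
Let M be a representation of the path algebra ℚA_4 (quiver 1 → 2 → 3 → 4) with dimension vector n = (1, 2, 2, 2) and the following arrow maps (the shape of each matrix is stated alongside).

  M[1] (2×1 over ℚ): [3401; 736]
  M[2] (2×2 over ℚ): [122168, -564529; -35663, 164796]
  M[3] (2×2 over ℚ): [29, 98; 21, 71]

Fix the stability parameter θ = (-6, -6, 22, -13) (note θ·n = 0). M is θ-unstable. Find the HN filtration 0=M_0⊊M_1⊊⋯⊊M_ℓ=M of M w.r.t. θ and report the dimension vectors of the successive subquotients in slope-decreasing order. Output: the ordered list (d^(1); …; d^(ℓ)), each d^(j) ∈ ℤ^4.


Interval decomposition of M: I[1,4], I[2,4].
HN type (ℓ=2): μ^(1)=9/2; μ^(2)=-6

((0, 0, 2, 2); (1, 2, 0, 0))


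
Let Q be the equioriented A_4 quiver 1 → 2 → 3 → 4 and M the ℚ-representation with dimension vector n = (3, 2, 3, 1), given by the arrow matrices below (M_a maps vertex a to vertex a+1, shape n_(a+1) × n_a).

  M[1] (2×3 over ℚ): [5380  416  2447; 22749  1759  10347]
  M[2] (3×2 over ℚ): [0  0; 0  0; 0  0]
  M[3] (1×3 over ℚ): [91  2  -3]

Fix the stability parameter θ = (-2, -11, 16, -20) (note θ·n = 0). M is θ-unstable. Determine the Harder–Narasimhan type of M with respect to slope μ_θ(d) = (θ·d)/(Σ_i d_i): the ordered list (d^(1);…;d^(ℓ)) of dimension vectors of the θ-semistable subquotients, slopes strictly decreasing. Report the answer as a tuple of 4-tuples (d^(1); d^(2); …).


Barcode: M ≅ I[1,1], I[1,2]^2, I[3,3]^2, I[3,4]. HN layers by μ_θ (3 steps, strictly decreasing):
  μ^(1)=16; μ^(2)=-2; μ^(3)=-13/2

((0, 0, 2, 0); (1, 0, 1, 1); (2, 2, 0, 0))


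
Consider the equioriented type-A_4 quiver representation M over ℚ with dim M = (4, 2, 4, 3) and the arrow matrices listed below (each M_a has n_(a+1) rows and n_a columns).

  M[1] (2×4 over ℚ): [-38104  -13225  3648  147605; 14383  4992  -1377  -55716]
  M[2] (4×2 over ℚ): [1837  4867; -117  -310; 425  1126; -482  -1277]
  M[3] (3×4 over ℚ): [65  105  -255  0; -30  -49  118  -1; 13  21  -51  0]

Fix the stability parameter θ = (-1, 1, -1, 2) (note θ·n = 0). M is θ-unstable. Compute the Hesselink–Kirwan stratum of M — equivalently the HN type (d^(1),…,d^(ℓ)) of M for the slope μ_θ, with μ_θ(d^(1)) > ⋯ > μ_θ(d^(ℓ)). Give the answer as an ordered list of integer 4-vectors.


Via rank(M_{q-1}∘⋯∘M_p): M ≅ I[1,1]^2, I[1,3], I[1,4], I[3,3], I[3,4], I[4,4].
μ_θ-semistable layers: μ^(1)=2; μ^(2)=0; μ^(3)=-1

((0, 0, 0, 3); (0, 2, 2, 0); (4, 0, 2, 0))


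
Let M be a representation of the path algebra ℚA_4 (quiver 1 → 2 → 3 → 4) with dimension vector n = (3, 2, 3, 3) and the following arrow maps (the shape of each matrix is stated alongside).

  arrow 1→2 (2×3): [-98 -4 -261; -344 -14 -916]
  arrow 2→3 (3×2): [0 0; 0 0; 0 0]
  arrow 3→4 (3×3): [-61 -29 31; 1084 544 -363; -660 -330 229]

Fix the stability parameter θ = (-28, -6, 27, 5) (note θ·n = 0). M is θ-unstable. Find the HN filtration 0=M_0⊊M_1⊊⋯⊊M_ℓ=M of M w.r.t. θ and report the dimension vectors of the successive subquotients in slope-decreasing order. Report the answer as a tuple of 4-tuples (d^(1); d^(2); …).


Barcode: M ≅ I[1,1], I[1,2]^2, I[3,4]^3. HN layers by μ_θ (3 steps, strictly decreasing):
  μ^(1)=16; μ^(2)=-6; μ^(3)=-28

((0, 0, 3, 3); (0, 2, 0, 0); (3, 0, 0, 0))


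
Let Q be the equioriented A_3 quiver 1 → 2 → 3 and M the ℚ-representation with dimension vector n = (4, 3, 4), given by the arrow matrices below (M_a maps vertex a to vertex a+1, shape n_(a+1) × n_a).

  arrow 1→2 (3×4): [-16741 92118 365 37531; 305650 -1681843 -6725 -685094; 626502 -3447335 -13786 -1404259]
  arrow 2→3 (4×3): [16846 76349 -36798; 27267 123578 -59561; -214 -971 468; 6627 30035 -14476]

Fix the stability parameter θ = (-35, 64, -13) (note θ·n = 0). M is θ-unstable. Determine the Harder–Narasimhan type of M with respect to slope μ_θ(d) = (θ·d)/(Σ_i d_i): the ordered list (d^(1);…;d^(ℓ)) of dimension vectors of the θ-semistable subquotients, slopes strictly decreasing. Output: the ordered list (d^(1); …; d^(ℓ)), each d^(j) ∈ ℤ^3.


Barcode: M ≅ I[1,1], I[1,3]^3, I[3,3]. HN layers by μ_θ (3 steps, strictly decreasing):
  μ^(1)=51/2; μ^(2)=-13; μ^(3)=-35

((0, 3, 3); (0, 0, 1); (4, 0, 0))


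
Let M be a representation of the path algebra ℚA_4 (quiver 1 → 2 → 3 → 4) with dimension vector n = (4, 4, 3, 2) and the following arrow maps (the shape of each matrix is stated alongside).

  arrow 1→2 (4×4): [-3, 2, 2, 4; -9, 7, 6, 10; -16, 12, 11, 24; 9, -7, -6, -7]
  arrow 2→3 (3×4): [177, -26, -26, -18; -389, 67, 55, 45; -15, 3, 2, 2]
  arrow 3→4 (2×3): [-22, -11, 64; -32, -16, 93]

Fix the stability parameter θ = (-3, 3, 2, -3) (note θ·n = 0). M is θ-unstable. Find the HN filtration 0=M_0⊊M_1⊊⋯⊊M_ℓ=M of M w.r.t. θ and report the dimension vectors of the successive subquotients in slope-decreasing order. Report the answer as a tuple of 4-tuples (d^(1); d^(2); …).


Barcode: M ≅ I[1,2], I[1,3], I[1,4]^2. HN layers by μ_θ (4 steps, strictly decreasing):
  μ^(1)=3; μ^(2)=5/2; μ^(3)=2/3; μ^(4)=-3

((0, 1, 0, 0); (0, 1, 1, 0); (0, 2, 2, 2); (4, 0, 0, 0))


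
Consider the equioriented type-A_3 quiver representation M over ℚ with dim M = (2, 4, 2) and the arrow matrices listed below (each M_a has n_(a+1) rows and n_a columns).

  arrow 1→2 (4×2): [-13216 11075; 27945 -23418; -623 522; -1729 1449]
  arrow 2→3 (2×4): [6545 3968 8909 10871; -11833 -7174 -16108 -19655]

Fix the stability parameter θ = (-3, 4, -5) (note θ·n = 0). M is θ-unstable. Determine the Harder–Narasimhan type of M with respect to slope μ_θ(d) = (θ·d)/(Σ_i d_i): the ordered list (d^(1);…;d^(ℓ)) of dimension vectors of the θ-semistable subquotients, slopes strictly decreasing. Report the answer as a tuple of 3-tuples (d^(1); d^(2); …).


Via rank(M_{q-1}∘⋯∘M_p): M ≅ I[1,3]^2, I[2,2]^2.
μ_θ-semistable layers: μ^(1)=4; μ^(2)=-1/2; μ^(3)=-3

((0, 2, 0); (0, 2, 2); (2, 0, 0))


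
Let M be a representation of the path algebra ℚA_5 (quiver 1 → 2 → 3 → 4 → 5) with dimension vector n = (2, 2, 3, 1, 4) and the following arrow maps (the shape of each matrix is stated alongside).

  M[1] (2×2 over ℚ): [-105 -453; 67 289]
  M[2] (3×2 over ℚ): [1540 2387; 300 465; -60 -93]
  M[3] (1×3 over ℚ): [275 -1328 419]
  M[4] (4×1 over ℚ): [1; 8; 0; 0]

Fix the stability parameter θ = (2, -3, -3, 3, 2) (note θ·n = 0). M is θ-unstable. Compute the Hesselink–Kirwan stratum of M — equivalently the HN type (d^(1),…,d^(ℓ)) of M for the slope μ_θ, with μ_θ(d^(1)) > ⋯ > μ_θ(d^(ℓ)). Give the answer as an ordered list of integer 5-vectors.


Interval decomposition of M: I[1,2], I[1,5], I[3,3]^2, I[5,5]^3.
HN type (ℓ=5): μ^(1)=5/2; μ^(2)=2; μ^(3)=-1/2; μ^(4)=-4/3; μ^(5)=-3

((0, 0, 0, 1, 1); (0, 0, 0, 0, 3); (1, 1, 0, 0, 0); (1, 1, 1, 0, 0); (0, 0, 2, 0, 0))


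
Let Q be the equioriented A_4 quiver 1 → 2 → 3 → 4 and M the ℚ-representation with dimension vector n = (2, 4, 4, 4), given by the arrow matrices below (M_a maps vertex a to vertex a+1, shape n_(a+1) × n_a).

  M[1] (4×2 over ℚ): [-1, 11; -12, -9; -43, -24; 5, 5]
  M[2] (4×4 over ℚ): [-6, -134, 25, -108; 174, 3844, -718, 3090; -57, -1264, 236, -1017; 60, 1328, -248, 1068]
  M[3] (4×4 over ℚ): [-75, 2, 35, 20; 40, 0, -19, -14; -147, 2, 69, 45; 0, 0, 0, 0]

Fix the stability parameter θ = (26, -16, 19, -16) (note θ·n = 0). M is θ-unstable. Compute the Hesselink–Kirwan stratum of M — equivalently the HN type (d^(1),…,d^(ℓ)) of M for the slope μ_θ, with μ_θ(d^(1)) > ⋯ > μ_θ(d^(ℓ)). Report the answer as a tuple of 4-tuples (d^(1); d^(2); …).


Interval decomposition of M: I[1,2], I[1,4], I[2,2], I[2,4], I[3,3], I[3,4], I[4,4].
HN type (ℓ=5): μ^(1)=19; μ^(2)=5; μ^(3)=13/4; μ^(4)=3/2; μ^(5)=-16

((0, 0, 1, 0); (1, 1, 0, 0); (1, 1, 1, 1); (0, 0, 2, 2); (0, 2, 0, 1))


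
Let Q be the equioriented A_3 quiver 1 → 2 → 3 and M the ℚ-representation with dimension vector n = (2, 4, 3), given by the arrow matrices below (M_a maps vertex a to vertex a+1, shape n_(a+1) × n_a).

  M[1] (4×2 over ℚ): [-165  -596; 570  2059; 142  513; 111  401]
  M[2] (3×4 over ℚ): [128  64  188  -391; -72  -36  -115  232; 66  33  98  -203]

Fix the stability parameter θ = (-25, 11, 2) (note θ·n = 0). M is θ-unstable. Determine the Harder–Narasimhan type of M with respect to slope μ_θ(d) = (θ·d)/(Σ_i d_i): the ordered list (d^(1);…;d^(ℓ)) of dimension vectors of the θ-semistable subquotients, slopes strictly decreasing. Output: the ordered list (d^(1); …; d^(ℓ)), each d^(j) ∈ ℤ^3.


Via rank(M_{q-1}∘⋯∘M_p): M ≅ I[1,3]^2, I[2,2], I[2,3].
μ_θ-semistable layers: μ^(1)=11; μ^(2)=13/2; μ^(3)=-25

((0, 1, 0); (0, 3, 3); (2, 0, 0))


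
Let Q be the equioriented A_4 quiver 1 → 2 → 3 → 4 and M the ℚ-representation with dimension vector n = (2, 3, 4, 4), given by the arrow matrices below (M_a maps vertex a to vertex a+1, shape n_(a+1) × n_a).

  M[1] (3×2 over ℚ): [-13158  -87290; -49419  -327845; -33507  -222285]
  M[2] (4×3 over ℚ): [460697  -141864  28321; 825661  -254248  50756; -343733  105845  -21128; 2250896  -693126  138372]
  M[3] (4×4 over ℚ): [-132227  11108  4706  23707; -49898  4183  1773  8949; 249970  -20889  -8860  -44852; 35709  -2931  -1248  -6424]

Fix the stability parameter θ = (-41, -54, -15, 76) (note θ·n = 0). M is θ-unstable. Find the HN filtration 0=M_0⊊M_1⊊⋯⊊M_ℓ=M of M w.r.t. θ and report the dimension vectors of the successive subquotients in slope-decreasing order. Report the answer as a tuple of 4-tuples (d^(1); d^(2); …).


Via rank(M_{q-1}∘⋯∘M_p): M ≅ I[1,1], I[1,4], I[2,4]^2, I[3,4].
μ_θ-semistable layers: μ^(1)=76; μ^(2)=-15; μ^(3)=-41; μ^(4)=-95/2; μ^(5)=-54

((0, 0, 0, 4); (0, 0, 4, 0); (1, 0, 0, 0); (1, 1, 0, 0); (0, 2, 0, 0))


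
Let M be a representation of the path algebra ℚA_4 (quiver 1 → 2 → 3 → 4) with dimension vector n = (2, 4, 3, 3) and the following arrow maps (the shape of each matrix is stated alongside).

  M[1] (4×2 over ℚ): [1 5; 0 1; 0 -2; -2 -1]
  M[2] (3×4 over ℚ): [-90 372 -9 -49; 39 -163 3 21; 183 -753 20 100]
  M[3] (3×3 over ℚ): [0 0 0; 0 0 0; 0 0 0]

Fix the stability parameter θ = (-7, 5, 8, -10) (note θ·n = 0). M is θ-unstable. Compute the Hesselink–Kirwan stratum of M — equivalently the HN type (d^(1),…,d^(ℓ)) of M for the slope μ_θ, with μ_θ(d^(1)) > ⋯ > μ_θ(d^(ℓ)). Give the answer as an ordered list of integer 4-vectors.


Barcode: M ≅ I[1,3]^2, I[2,2], I[2,3], I[4,4]^3. HN layers by μ_θ (4 steps, strictly decreasing):
  μ^(1)=8; μ^(2)=5; μ^(3)=-7; μ^(4)=-10

((0, 0, 3, 0); (0, 4, 0, 0); (2, 0, 0, 0); (0, 0, 0, 3))


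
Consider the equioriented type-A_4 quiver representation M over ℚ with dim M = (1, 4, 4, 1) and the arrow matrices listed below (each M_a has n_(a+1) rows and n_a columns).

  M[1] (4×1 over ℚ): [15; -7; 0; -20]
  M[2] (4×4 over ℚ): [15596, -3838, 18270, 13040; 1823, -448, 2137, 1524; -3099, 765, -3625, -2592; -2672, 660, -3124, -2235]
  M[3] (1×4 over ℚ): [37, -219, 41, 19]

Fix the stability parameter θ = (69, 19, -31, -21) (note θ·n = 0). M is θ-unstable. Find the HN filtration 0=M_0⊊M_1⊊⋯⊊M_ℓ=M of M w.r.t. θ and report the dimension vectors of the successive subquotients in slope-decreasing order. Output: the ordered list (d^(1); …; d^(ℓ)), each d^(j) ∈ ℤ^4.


Barcode: M ≅ I[1,4], I[2,3]^3. HN layers by μ_θ (2 steps, strictly decreasing):
  μ^(1)=9; μ^(2)=-6

((1, 1, 1, 1); (0, 3, 3, 0))


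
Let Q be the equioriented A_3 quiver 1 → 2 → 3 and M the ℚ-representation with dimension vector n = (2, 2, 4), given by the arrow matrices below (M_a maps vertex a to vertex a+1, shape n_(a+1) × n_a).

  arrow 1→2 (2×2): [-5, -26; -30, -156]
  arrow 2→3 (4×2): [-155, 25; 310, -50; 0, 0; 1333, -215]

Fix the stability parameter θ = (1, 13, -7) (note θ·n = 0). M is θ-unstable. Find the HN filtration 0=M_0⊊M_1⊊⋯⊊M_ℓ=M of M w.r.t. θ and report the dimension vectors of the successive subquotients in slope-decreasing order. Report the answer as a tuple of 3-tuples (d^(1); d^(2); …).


Barcode: M ≅ I[1,1], I[1,3], I[2,2], I[3,3]^3. HN layers by μ_θ (4 steps, strictly decreasing):
  μ^(1)=13; μ^(2)=3; μ^(3)=1; μ^(4)=-7

((0, 1, 0); (0, 1, 1); (2, 0, 0); (0, 0, 3))


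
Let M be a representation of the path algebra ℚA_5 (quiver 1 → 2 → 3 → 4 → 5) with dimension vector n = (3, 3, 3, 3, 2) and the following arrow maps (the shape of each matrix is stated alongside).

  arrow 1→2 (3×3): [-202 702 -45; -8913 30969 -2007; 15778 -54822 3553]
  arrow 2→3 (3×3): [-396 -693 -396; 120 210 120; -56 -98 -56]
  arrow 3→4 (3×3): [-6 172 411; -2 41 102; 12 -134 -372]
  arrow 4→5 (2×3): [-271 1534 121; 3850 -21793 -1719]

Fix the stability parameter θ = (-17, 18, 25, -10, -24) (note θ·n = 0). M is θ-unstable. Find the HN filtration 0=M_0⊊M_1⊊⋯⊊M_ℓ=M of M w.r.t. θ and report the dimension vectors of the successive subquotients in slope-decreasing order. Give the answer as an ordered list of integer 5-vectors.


Via rank(M_{q-1}∘⋯∘M_p): M ≅ I[1,1], I[1,2], I[1,3], I[2,2], I[3,5]^2, I[4,4].
μ_θ-semistable layers: μ^(1)=25; μ^(2)=18; μ^(3)=-3; μ^(4)=-10; μ^(5)=-17

((0, 0, 1, 0, 0); (0, 3, 0, 0, 0); (0, 0, 2, 2, 2); (0, 0, 0, 1, 0); (3, 0, 0, 0, 0))


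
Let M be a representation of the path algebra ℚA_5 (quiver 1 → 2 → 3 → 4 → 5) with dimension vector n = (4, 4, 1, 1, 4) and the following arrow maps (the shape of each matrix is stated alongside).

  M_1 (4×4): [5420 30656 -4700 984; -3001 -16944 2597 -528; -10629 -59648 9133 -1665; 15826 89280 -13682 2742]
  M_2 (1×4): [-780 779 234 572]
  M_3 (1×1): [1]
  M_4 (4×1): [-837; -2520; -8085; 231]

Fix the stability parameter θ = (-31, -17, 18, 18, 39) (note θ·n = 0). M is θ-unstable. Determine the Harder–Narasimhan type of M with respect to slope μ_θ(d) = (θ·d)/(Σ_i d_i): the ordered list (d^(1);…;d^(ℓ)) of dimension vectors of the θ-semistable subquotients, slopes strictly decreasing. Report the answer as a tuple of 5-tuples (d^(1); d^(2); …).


Barcode: M ≅ I[1,1]^2, I[1,2], I[1,5], I[2,2]^2, I[5,5]^3. HN layers by μ_θ (4 steps, strictly decreasing):
  μ^(1)=39; μ^(2)=18; μ^(3)=-17; μ^(4)=-31

((0, 0, 0, 0, 4); (0, 0, 1, 1, 0); (0, 4, 0, 0, 0); (4, 0, 0, 0, 0))


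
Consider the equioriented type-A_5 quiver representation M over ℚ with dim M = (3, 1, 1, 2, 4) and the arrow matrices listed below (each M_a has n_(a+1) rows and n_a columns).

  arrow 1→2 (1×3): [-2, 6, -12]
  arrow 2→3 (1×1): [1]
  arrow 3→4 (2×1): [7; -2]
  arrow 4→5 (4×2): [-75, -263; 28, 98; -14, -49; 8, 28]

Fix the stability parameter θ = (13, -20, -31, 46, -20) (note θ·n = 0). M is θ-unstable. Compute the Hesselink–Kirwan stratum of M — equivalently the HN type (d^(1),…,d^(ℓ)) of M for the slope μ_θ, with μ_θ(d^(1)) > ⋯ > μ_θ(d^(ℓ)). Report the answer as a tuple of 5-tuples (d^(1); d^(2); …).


Via rank(M_{q-1}∘⋯∘M_p): M ≅ I[1,1]^2, I[1,5], I[4,5], I[5,5]^2.
μ_θ-semistable layers: μ^(1)=13; μ^(2)=-38/3; μ^(3)=-20

((2, 0, 0, 2, 2); (1, 1, 1, 0, 0); (0, 0, 0, 0, 2))


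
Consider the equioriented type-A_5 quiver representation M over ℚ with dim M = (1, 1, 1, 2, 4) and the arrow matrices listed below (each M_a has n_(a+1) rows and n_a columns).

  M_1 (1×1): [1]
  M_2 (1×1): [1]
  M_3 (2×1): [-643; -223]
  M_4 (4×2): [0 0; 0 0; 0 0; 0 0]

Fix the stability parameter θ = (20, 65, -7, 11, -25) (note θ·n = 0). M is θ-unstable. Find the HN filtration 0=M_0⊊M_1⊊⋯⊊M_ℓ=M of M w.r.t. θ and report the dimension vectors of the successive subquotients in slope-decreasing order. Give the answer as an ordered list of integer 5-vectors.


Interval decomposition of M: I[1,4], I[4,4], I[5,5]^4.
HN type (ℓ=4): μ^(1)=23; μ^(2)=20; μ^(3)=11; μ^(4)=-25

((0, 1, 1, 1, 0); (1, 0, 0, 0, 0); (0, 0, 0, 1, 0); (0, 0, 0, 0, 4))


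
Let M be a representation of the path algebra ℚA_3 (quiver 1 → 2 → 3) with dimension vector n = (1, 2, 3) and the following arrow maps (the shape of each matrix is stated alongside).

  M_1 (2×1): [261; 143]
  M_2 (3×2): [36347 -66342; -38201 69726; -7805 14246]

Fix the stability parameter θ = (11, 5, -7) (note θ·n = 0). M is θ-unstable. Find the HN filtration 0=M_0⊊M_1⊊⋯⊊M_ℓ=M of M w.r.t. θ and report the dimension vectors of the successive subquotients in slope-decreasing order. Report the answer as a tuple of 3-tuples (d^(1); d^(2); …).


Barcode: M ≅ I[1,3], I[2,3], I[3,3]. HN layers by μ_θ (3 steps, strictly decreasing):
  μ^(1)=3; μ^(2)=-1; μ^(3)=-7

((1, 1, 1); (0, 1, 1); (0, 0, 1))


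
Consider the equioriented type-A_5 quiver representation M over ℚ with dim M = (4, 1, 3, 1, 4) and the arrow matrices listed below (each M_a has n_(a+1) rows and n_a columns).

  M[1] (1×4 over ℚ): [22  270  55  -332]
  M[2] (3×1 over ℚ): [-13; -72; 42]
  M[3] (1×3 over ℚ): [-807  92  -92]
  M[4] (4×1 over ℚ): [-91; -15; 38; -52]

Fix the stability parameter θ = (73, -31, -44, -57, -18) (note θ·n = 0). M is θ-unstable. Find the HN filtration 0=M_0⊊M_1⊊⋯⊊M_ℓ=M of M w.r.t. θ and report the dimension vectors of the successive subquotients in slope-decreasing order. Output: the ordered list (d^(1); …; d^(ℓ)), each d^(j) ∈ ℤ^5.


Via rank(M_{q-1}∘⋯∘M_p): M ≅ I[1,1]^3, I[1,5], I[3,3]^2, I[5,5]^3.
μ_θ-semistable layers: μ^(1)=73; μ^(2)=-77/5; μ^(3)=-18; μ^(4)=-44

((3, 0, 0, 0, 0); (1, 1, 1, 1, 1); (0, 0, 0, 0, 3); (0, 0, 2, 0, 0))


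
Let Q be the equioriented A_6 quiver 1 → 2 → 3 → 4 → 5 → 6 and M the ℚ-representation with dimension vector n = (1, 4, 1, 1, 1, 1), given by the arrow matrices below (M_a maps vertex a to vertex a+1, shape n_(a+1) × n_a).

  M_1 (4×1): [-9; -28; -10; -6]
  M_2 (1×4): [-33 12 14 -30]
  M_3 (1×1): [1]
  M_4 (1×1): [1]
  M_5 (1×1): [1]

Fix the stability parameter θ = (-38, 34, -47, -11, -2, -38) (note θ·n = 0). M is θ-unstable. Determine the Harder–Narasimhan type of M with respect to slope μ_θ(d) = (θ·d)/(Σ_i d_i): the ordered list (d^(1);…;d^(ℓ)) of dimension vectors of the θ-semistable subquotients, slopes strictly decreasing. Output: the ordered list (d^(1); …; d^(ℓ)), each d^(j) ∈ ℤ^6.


Via rank(M_{q-1}∘⋯∘M_p): M ≅ I[1,6], I[2,2]^3.
μ_θ-semistable layers: μ^(1)=34; μ^(2)=-64/5; μ^(3)=-38

((0, 3, 0, 0, 0, 0); (0, 1, 1, 1, 1, 1); (1, 0, 0, 0, 0, 0))


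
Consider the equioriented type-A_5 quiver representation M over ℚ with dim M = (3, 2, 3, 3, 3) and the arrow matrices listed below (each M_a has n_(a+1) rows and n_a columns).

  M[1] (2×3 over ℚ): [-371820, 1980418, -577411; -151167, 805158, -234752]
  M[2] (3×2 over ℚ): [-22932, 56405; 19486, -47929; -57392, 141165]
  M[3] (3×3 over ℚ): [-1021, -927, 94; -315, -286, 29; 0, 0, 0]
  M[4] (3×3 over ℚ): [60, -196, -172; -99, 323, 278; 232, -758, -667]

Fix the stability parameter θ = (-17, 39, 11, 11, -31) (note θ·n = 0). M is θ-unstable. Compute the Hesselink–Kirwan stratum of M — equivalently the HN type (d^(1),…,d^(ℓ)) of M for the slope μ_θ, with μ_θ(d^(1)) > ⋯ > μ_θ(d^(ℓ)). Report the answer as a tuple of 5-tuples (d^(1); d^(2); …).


Via rank(M_{q-1}∘⋯∘M_p): M ≅ I[1,1], I[1,3], I[1,5], I[3,5], I[4,4], I[5,5].
μ_θ-semistable layers: μ^(1)=25; μ^(2)=11; μ^(3)=15/2; μ^(4)=-3; μ^(5)=-17; μ^(6)=-31

((0, 1, 1, 0, 0); (0, 0, 0, 1, 0); (0, 1, 1, 1, 1); (0, 0, 1, 1, 1); (3, 0, 0, 0, 0); (0, 0, 0, 0, 1))


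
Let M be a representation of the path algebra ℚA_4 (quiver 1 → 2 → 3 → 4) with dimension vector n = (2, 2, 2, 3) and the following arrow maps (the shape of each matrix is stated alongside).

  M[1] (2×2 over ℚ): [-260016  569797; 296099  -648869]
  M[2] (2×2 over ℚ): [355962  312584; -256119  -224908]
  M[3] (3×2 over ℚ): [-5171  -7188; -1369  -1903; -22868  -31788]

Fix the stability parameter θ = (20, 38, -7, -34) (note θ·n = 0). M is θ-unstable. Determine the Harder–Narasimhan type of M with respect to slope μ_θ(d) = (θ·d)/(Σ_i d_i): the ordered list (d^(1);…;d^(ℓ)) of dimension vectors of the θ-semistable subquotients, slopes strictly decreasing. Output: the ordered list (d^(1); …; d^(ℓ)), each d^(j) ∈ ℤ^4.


Interval decomposition of M: I[1,2], I[1,4], I[3,4], I[4,4].
HN type (ℓ=5): μ^(1)=38; μ^(2)=20; μ^(3)=17/4; μ^(4)=-41/2; μ^(5)=-34

((0, 1, 0, 0); (1, 0, 0, 0); (1, 1, 1, 1); (0, 0, 1, 1); (0, 0, 0, 1))


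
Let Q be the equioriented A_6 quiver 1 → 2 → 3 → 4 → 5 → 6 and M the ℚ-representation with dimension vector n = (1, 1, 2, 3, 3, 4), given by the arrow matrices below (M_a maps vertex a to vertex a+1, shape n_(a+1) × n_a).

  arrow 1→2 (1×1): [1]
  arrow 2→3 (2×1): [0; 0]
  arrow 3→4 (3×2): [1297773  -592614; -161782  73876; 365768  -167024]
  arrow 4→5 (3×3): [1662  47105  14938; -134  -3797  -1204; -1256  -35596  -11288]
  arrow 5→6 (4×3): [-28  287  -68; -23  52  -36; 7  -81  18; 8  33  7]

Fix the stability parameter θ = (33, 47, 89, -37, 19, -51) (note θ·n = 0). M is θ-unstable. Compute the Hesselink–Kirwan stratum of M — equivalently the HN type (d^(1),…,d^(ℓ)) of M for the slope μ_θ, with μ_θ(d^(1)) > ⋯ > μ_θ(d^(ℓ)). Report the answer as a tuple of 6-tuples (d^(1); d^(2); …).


Barcode: M ≅ I[1,2], I[3,3], I[3,4], I[4,6]^2, I[5,6], I[6,6]. HN layers by μ_θ (7 steps, strictly decreasing):
  μ^(1)=89; μ^(2)=47; μ^(3)=33; μ^(4)=26; μ^(5)=-16; μ^(6)=-37; μ^(7)=-51

((0, 0, 1, 0, 0, 0); (0, 1, 0, 0, 0, 0); (1, 0, 0, 0, 0, 0); (0, 0, 1, 1, 0, 0); (0, 0, 0, 0, 3, 3); (0, 0, 0, 2, 0, 0); (0, 0, 0, 0, 0, 1))


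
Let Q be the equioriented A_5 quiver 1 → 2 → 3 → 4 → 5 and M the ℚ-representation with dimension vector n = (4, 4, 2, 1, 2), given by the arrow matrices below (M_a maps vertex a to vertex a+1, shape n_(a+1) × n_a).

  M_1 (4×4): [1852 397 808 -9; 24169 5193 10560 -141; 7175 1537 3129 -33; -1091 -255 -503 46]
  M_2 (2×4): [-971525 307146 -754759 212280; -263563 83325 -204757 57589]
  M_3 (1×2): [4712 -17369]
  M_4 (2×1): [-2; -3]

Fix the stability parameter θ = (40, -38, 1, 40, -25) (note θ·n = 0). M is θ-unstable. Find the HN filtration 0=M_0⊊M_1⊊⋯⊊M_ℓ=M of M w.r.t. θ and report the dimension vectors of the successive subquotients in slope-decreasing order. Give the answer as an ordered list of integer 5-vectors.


Interval decomposition of M: I[1,2]^2, I[1,3], I[1,5], I[5,5].
HN type (ℓ=3): μ^(1)=15/2; μ^(2)=1; μ^(3)=-25

((0, 0, 0, 1, 1); (4, 4, 2, 0, 0); (0, 0, 0, 0, 1))


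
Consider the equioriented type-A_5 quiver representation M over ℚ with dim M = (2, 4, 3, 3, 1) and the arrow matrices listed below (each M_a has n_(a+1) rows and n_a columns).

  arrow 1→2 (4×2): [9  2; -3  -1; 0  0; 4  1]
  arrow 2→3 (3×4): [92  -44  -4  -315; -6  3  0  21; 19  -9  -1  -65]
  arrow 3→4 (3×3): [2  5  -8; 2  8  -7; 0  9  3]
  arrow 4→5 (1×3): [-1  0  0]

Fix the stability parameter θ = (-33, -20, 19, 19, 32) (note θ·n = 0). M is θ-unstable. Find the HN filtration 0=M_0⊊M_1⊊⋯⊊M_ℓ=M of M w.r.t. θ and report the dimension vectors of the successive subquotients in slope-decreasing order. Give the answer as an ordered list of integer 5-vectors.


Via rank(M_{q-1}∘⋯∘M_p): M ≅ I[1,3], I[1,5], I[2,2], I[2,4], I[4,4].
μ_θ-semistable layers: μ^(1)=32; μ^(2)=19; μ^(3)=-20; μ^(4)=-33

((0, 0, 0, 0, 1); (0, 0, 3, 3, 0); (0, 4, 0, 0, 0); (2, 0, 0, 0, 0))


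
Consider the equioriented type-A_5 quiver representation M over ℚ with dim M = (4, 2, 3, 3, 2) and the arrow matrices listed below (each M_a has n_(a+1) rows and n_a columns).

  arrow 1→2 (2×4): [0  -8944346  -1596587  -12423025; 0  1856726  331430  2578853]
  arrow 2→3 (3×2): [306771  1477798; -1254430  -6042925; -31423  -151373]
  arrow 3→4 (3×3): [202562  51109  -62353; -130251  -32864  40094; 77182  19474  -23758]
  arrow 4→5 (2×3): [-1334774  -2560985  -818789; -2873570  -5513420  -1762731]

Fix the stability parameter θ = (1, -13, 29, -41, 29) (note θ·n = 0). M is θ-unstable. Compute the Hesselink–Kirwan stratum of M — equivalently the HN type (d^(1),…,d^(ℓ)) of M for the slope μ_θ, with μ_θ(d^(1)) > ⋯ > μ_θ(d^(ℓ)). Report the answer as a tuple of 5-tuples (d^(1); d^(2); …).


Barcode: M ≅ I[1,1]^2, I[1,3], I[1,5], I[3,4], I[4,5]. HN layers by μ_θ (4 steps, strictly decreasing):
  μ^(1)=29; μ^(2)=1; μ^(3)=-6; μ^(4)=-41

((0, 0, 1, 0, 2); (2, 0, 0, 0, 0); (2, 2, 2, 2, 0); (0, 0, 0, 1, 0))


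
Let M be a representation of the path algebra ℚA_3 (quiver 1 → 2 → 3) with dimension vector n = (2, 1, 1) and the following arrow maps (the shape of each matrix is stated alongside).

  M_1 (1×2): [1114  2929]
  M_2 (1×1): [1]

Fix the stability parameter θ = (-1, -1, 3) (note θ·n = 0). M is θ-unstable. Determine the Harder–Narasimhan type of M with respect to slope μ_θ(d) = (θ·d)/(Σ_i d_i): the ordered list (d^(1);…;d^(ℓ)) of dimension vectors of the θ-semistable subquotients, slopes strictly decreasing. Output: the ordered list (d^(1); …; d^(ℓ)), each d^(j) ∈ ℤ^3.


Interval decomposition of M: I[1,1], I[1,3].
HN type (ℓ=2): μ^(1)=3; μ^(2)=-1

((0, 0, 1); (2, 1, 0))


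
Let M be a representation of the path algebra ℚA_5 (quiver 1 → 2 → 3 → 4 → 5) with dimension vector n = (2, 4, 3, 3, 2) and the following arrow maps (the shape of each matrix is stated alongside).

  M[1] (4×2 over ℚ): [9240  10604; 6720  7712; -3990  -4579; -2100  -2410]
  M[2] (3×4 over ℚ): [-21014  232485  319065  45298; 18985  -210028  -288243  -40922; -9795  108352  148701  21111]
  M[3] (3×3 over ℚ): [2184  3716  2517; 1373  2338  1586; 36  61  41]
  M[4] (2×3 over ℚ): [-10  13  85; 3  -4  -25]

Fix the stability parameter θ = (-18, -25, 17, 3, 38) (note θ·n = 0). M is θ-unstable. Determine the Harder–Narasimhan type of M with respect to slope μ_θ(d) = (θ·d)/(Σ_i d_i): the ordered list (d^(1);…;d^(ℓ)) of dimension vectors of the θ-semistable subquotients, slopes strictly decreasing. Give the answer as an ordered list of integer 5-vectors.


Interval decomposition of M: I[1,1], I[1,5], I[2,2], I[2,4], I[2,5].
HN type (ℓ=5): μ^(1)=38; μ^(2)=10; μ^(3)=-18; μ^(4)=-43/2; μ^(5)=-25

((0, 0, 0, 0, 2); (0, 0, 3, 3, 0); (1, 0, 0, 0, 0); (1, 1, 0, 0, 0); (0, 3, 0, 0, 0))


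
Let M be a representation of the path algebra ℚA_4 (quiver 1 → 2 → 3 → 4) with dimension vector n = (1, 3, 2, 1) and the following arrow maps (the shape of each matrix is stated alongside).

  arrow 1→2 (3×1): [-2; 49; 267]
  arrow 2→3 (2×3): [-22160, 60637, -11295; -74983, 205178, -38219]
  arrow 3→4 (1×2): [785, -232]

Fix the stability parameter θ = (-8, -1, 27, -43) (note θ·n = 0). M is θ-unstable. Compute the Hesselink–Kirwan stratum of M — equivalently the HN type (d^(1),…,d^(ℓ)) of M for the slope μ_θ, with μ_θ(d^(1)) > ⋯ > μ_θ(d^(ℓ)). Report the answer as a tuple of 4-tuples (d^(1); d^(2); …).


Barcode: M ≅ I[1,3], I[2,2], I[2,4]. HN layers by μ_θ (4 steps, strictly decreasing):
  μ^(1)=27; μ^(2)=-1; μ^(3)=-17/3; μ^(4)=-8

((0, 0, 1, 0); (0, 2, 0, 0); (0, 1, 1, 1); (1, 0, 0, 0))


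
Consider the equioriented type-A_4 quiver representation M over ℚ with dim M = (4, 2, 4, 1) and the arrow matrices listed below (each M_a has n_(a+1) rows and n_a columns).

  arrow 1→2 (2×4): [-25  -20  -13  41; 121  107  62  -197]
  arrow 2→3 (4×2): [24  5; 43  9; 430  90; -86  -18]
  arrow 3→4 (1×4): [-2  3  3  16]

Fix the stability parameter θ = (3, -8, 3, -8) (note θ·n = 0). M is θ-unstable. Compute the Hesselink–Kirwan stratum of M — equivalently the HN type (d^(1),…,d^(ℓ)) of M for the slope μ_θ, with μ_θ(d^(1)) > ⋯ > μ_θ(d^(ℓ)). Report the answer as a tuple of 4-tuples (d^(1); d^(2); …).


Via rank(M_{q-1}∘⋯∘M_p): M ≅ I[1,1]^2, I[1,3], I[1,4], I[3,3]^2.
μ_θ-semistable layers: μ^(1)=3; μ^(2)=-5/2

((2, 0, 3, 0); (2, 2, 1, 1))


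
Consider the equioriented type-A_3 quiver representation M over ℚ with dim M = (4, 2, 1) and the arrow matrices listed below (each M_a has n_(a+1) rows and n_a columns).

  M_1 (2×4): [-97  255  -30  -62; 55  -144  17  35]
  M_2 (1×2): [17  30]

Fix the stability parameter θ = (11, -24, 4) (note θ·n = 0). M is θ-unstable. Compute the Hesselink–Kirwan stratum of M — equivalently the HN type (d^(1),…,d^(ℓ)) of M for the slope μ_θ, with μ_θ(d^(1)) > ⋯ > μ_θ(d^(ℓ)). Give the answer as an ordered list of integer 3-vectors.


Interval decomposition of M: I[1,1]^2, I[1,2], I[1,3].
HN type (ℓ=3): μ^(1)=11; μ^(2)=4; μ^(3)=-13/2

((2, 0, 0); (0, 0, 1); (2, 2, 0))


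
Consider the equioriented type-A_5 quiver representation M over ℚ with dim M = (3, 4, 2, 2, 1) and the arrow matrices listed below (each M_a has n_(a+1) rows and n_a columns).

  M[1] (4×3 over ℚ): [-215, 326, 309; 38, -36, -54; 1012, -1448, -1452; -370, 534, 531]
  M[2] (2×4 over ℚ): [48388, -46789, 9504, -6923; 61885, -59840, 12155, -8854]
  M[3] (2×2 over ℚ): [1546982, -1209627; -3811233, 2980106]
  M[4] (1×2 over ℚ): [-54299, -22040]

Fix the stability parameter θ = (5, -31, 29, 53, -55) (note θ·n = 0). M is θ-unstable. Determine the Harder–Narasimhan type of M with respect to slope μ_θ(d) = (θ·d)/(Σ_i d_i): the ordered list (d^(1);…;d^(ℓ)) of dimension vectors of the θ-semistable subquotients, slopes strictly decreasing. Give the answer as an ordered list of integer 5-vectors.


Via rank(M_{q-1}∘⋯∘M_p): M ≅ I[1,1], I[1,4], I[1,5], I[2,2]^2.
μ_θ-semistable layers: μ^(1)=53; μ^(2)=29; μ^(3)=9; μ^(4)=5; μ^(5)=-13; μ^(6)=-31

((0, 0, 0, 1, 0); (0, 0, 1, 0, 0); (0, 0, 1, 1, 1); (1, 0, 0, 0, 0); (2, 2, 0, 0, 0); (0, 2, 0, 0, 0))


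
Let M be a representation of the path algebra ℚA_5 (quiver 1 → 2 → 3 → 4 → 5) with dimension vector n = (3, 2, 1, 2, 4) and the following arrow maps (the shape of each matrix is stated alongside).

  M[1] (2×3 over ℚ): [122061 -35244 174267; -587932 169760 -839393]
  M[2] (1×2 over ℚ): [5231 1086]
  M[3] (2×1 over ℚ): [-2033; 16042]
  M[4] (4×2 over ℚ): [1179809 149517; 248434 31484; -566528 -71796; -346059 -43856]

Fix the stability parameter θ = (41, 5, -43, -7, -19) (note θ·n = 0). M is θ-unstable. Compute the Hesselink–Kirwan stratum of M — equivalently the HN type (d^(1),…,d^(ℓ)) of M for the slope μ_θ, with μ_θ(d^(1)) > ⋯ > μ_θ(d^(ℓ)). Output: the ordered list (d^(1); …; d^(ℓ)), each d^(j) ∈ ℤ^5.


Via rank(M_{q-1}∘⋯∘M_p): M ≅ I[1,1], I[1,2], I[1,5], I[4,5], I[5,5]^2.
μ_θ-semistable layers: μ^(1)=41; μ^(2)=23; μ^(3)=-23/5; μ^(4)=-13; μ^(5)=-19

((1, 0, 0, 0, 0); (1, 1, 0, 0, 0); (1, 1, 1, 1, 1); (0, 0, 0, 1, 1); (0, 0, 0, 0, 2))


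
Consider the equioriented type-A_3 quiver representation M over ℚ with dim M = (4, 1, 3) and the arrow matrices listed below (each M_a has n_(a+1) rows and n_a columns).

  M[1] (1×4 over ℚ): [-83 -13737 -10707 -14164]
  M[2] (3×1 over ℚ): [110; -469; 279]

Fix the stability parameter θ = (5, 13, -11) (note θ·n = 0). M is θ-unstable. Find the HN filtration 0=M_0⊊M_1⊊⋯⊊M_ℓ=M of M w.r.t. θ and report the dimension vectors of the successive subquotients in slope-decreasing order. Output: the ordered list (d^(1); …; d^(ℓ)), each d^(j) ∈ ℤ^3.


Barcode: M ≅ I[1,1]^3, I[1,3], I[3,3]^2. HN layers by μ_θ (3 steps, strictly decreasing):
  μ^(1)=5; μ^(2)=7/3; μ^(3)=-11

((3, 0, 0); (1, 1, 1); (0, 0, 2))


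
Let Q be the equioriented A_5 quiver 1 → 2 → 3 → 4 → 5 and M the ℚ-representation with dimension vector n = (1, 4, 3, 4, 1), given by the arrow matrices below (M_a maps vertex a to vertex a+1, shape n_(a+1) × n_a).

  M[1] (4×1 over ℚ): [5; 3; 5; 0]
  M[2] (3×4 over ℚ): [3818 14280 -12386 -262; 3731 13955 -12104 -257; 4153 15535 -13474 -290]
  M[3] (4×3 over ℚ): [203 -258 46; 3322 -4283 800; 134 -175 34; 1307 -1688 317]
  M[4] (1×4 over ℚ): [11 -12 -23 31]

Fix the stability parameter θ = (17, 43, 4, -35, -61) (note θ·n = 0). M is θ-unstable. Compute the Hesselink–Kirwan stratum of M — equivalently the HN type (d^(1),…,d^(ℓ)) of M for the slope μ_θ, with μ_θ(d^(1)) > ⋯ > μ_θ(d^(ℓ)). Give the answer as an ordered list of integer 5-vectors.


Interval decomposition of M: I[1,2], I[2,4]^2, I[2,5], I[4,4].
HN type (ℓ=5): μ^(1)=43; μ^(2)=17; μ^(3)=4; μ^(4)=-49/4; μ^(5)=-35

((0, 1, 0, 0, 0); (1, 0, 0, 0, 0); (0, 2, 2, 2, 0); (0, 1, 1, 1, 1); (0, 0, 0, 1, 0))


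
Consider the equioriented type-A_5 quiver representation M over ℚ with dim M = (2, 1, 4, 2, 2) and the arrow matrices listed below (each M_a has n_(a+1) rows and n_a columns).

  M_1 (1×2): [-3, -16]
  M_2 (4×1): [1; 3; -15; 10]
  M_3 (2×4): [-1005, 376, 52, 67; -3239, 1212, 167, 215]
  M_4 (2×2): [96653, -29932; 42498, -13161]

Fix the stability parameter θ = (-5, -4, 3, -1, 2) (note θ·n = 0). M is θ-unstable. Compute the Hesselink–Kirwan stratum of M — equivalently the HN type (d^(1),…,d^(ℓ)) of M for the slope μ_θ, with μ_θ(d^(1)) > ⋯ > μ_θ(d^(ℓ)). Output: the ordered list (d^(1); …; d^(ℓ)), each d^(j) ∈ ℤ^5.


Via rank(M_{q-1}∘⋯∘M_p): M ≅ I[1,1], I[1,5], I[3,3]^2, I[3,5].
μ_θ-semistable layers: μ^(1)=3; μ^(2)=2; μ^(3)=1; μ^(4)=-4; μ^(5)=-5

((0, 0, 2, 0, 0); (0, 0, 0, 0, 2); (0, 0, 2, 2, 0); (0, 1, 0, 0, 0); (2, 0, 0, 0, 0))


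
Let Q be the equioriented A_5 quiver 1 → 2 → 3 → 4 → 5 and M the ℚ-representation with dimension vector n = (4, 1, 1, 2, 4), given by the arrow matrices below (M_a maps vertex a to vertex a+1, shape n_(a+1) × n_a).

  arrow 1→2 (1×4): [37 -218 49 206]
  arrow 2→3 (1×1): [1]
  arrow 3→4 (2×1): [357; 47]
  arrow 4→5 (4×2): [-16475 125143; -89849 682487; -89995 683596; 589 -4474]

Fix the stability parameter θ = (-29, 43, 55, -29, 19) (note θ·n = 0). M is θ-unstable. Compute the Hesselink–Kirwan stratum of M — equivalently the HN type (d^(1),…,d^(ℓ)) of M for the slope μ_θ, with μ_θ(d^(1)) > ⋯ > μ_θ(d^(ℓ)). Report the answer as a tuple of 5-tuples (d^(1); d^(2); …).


Via rank(M_{q-1}∘⋯∘M_p): M ≅ I[1,1]^3, I[1,5], I[4,5], I[5,5]^2.
μ_θ-semistable layers: μ^(1)=22; μ^(2)=19; μ^(3)=-29

((0, 1, 1, 1, 1); (0, 0, 0, 0, 3); (4, 0, 0, 1, 0))


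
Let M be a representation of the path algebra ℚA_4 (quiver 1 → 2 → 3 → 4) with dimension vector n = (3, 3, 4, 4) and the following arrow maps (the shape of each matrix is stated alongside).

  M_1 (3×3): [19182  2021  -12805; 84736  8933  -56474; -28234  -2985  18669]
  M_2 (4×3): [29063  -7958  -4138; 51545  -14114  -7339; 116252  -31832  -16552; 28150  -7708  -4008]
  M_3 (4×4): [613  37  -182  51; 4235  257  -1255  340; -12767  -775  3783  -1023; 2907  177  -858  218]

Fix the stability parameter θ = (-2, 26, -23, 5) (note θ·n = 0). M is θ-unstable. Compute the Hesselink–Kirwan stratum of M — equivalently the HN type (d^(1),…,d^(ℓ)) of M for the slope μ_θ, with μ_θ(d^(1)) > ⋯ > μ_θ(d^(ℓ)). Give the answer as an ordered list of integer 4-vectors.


Via rank(M_{q-1}∘⋯∘M_p): M ≅ I[1,2], I[1,3], I[1,4], I[3,4]^2, I[4,4].
μ_θ-semistable layers: μ^(1)=26; μ^(2)=5; μ^(3)=3/2; μ^(4)=-2; μ^(5)=-23

((0, 1, 0, 0); (0, 0, 0, 4); (0, 2, 2, 0); (3, 0, 0, 0); (0, 0, 2, 0))
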